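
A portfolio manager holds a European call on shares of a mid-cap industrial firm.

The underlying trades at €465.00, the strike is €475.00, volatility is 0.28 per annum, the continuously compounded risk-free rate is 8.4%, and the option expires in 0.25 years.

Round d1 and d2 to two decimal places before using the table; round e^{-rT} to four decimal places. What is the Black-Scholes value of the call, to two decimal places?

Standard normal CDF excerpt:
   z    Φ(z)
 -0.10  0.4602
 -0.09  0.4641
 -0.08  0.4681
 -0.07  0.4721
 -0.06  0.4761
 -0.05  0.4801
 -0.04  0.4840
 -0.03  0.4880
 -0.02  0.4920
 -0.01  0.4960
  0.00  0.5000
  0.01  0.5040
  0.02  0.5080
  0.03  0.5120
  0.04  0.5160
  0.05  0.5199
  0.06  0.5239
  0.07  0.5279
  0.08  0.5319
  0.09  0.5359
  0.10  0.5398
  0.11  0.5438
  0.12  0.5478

σ√T = 0.28 × 0.5000 = 0.1400
d₁ = [ln(465/475) + (0.084 + ½·0.28²)·0.25] / (σ√T) = (-0.0213 + 0.0308) / 0.1400 = 0.0680 → 0.07
d₂ = 0.0680 − 0.1400 = -0.0720 → -0.07
e^(−rT) = e^(−0.084·0.25) = 0.9792
N(d₁) = N(0.07) = 0.5279;  N(d₂) = N(-0.07) = 0.4721
C = 465·0.5279 − 475·0.9792·0.4721 = 245.4735 − 219.5832 = 25.8903

€25.89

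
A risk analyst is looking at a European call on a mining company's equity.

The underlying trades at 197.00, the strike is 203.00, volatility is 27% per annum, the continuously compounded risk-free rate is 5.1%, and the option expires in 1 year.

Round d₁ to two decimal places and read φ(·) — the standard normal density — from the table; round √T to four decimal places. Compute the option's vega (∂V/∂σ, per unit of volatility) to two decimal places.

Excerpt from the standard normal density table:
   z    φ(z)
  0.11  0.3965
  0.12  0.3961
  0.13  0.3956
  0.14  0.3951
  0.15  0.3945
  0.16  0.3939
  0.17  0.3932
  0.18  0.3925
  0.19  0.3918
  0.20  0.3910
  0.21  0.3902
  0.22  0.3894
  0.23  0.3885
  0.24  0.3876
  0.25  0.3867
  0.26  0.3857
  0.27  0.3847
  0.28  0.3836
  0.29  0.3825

76.87

σ√T = 0.27·√1 = 0.2700
d₁ = [ln(197/203) + (0.051 + ½·0.27²)·1] / (σ√T) = (-0.0300 + 0.0874) / 0.2700 = 0.2128 which rounds to 0.21
√T = √1 = 1.0000
φ(d₁) = φ(0.21) = 0.3902
vega = S·φ(d₁)·√T = 197·0.3902·1.0000 = 76.8694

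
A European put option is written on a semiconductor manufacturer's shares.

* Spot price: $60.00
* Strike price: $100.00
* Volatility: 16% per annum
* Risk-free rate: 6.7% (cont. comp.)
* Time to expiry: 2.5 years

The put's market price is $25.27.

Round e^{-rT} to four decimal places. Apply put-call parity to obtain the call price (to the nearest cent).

$0.69

exp(−rT) = exp(−0.067·2.5) = 0.8458
Put-call parity: C − P = S − K·e^(−rT) = 60 − 100·0.8458 = 60 − 84.5800 = -24.5800
C = P + (C − P) = 25.27 + (-24.5800) = 0.6900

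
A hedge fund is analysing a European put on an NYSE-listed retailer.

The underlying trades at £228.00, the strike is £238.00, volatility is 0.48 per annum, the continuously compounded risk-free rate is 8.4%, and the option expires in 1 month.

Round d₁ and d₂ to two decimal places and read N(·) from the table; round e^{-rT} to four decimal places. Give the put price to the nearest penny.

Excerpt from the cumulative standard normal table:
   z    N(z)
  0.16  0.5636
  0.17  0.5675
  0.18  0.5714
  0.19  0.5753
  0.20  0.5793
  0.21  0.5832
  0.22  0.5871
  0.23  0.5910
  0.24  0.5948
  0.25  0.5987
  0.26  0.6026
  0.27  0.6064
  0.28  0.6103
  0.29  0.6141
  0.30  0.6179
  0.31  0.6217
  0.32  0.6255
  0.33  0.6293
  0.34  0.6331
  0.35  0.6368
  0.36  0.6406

£17.56

σ√T = 0.48 × 0.2887 = 0.1386
d₁ = [ln(228/238) + (0.084 + 0.48²/2)·0.08333] / 0.1386 = [-0.0429 + 0.0166] / 0.1386 = -0.1900 which rounds to -0.19
d₂ = d₁ − σ√T = -0.1900 − 0.1386 = -0.3285 which rounds to -0.33
e^(−rT) = e^(−0.084·0.08333) = 0.9930
N(−d₂) = N(0.33) = 0.6293;  N(−d₁) = N(0.19) = 0.5753
P = 238·0.9930·0.6293 − 228·0.5753 = 148.7250 − 131.1684 = 17.5566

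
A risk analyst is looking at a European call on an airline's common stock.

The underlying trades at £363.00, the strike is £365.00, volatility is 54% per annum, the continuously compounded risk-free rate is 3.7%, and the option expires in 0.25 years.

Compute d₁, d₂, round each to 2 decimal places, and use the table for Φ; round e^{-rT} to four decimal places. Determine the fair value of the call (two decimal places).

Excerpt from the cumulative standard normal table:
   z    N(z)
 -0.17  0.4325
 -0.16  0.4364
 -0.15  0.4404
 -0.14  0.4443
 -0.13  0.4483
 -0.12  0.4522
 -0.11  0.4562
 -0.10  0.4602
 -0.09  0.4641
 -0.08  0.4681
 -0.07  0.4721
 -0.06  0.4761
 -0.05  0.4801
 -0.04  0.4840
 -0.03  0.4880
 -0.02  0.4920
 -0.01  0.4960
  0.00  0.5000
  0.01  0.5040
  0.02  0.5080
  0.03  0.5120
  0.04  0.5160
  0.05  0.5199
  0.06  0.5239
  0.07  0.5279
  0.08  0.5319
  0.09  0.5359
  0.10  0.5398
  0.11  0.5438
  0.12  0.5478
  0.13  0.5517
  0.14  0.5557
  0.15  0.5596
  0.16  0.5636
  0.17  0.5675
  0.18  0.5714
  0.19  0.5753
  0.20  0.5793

σ√T = 0.54·√0.25 = 0.2700
ln(S/K) + (r + σ²/2)T = ln(363/365) + (0.037 + 0.54²/2)·0.25 = -0.0055 + 0.0457 = 0.0402
d₁ = 0.0402 / 0.2700 = 0.1489 ≈ 0.15
d₂ = d₁ − σ√T = 0.1489 − 0.2700 = -0.1211 ≈ -0.12
e^(−rT) = e^(−0.037·0.25) = 0.9908
N(d₁) = N(0.15) = 0.5596;  N(d₂) = N(-0.12) = 0.4522
C = 363·0.5596 − 365·0.9908·0.4522 = 203.1348 − 163.5345 = 39.6003

£39.60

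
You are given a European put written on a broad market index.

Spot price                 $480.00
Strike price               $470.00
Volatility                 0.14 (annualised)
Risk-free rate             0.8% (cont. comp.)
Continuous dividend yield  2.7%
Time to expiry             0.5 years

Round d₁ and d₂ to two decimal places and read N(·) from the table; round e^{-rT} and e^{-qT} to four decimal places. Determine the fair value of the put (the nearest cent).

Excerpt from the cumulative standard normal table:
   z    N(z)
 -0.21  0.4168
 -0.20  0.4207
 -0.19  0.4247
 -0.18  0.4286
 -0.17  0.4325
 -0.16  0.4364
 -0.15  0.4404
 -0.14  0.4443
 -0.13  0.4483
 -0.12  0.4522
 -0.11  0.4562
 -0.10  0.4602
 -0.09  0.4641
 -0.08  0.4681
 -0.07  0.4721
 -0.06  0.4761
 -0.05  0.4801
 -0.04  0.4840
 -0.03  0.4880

T = 0.5;  σ√T = 0.0990
ln(S/K) + (r − q + σ²/2)T = ln(480/470) + (0.008 − 0.027 + 0.14²/2)·0.5 = 0.0211 − 0.0046 = 0.0165
d₁ = 0.0165 / 0.0990 = 0.1662 → 0.17
d₂ = d₁ − σ√T = 0.1662 − 0.0990 = 0.0672 → 0.07
exp(−qT) = exp(−0.027·0.5) = 0.9866;  exp(−rT) = exp(−0.008·0.5) = 0.9960
N(−d₂) = N(-0.07) = 0.4721;  N(−d₁) = N(-0.17) = 0.4325
P = 470·0.9960·0.4721 − 480·0.9866·0.4325 = 220.9995 − 204.8182 = 16.1813

$16.18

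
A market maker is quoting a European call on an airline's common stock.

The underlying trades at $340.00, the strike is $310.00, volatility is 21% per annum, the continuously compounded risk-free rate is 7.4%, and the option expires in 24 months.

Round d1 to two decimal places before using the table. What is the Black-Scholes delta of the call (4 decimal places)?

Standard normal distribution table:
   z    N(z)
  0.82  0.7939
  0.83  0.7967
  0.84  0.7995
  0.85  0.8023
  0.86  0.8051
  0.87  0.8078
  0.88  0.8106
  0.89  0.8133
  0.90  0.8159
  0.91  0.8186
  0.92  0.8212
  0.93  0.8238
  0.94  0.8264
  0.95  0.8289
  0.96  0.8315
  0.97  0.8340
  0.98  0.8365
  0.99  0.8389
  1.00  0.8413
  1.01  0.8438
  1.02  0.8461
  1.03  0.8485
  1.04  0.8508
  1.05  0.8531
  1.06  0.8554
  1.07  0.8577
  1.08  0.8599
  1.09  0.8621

T = 2;  σ√T = 0.2970
d₁ = [ln(340/310) + (0.074 + 0.21²/2)·2] / 0.2970 = [0.0924 + 0.1921] / 0.2970 = 0.9579 → 0.96
N(d₁) = N(0.96) = 0.8315
Δ_call = N(d₁) = 0.8315

0.8315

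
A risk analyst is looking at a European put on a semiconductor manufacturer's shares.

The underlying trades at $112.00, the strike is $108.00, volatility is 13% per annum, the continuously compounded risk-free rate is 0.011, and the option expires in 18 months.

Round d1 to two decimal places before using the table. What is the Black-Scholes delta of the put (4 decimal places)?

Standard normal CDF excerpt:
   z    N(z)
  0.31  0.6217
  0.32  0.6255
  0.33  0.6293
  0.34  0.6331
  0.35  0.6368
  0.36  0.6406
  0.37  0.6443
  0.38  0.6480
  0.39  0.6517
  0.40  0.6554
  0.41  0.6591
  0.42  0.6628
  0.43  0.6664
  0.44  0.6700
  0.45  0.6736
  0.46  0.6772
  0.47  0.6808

-0.3409

σ√T = 0.13 × 1.2247 = 0.1592
d₁ = [ln(112/108) + (0.011 + 0.13²/2)·1.5] / 0.1592 = [0.0364 + 0.0292] / 0.1592 = 0.4117 → 0.41
N(d₁) = N(0.41) = 0.6591
Δ_put = N(d₁) − 1 = 0.6591 − 1 = -0.3409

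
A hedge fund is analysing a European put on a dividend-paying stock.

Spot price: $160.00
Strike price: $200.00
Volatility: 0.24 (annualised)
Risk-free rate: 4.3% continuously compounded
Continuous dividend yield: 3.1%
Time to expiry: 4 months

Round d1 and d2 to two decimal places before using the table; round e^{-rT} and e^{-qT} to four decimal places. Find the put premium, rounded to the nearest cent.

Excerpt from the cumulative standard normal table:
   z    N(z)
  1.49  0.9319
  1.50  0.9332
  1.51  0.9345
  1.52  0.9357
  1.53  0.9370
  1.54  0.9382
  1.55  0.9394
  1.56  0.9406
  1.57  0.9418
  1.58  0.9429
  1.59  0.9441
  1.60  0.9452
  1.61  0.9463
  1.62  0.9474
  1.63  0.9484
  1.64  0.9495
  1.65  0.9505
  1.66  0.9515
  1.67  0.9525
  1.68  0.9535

σ√T = 0.24·√0.3333 = 0.1386
ln(S/K) + (r − q + σ²/2)T = ln(160/200) + (0.043 − 0.031 + 0.24²/2)·0.3333 = -0.2231 + 0.0136 = -0.2095
d₁ = -0.2095 / 0.1386 = -1.5123 ⇒ -1.51
d₂ = d₁ − σ√T = -1.5123 − 0.1386 = -1.6508 ⇒ -1.65
e^(−qT) = e^(−0.031·0.3333) = 0.9897;  e^(−rT) = e^(−0.043·0.3333) = 0.9858
N(−d₂) = N(1.65) = 0.9505;  N(−d₁) = N(1.51) = 0.9345
P = 200·0.9858·0.9505 − 160·0.9897·0.9345 = 187.4006 − 147.9799 = 39.4206

$39.42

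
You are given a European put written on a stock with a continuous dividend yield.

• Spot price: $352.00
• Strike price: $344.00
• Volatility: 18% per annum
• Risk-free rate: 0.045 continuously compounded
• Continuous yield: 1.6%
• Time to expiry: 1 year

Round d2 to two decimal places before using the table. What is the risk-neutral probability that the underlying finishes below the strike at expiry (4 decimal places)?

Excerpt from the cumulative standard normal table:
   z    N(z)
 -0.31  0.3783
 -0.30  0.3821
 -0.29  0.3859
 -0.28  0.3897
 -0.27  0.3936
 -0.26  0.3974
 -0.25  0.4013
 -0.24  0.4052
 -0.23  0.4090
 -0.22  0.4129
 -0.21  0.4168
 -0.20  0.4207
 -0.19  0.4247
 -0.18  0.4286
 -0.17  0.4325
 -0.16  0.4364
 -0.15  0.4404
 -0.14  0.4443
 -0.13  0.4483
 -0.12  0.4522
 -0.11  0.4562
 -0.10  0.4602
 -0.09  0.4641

0.4207

T = 1;  σ√T = 0.1800
d₁ = [ln(352/344) + (0.045 − 0.016 + 0.18²/2)·1] / 0.1800 = [0.0230 + 0.0452] / 0.1800 = 0.3788 ≈ 0.38
d₂ = d₁ − σ√T = 0.3788 − 0.1800 = 0.1988 ≈ 0.20
Risk-neutral Pr[S_T < K] = N(−d₂) = N(-0.20) = 0.4207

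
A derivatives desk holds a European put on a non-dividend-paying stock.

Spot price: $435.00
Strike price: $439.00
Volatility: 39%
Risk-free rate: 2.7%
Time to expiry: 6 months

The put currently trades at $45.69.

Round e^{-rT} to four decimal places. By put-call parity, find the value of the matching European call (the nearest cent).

$47.57

e^(−rT) = e^(−0.027·0.5) = 0.9866
Put-call parity: C − P = S − K·e^(−rT) = 435 − 439·0.9866 = 435 − 433.1174 = 1.8826
C = P + (C − P) = 45.69 + (1.8826) = 47.5726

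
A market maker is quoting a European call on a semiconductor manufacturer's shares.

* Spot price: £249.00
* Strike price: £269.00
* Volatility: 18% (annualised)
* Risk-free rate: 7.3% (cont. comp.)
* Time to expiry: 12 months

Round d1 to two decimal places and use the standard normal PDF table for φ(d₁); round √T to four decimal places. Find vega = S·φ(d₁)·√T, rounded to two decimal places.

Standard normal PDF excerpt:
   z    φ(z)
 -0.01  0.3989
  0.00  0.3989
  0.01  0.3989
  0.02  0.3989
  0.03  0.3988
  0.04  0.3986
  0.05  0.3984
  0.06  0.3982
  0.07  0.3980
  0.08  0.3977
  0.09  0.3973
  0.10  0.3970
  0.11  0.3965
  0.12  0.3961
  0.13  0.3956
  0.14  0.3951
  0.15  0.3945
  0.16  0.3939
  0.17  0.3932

T = 1;  σ√T = 0.1800
d₁ = [ln(249/269) + (0.073 + 0.18²/2)·1] / 0.1800 = [-0.0773 + 0.0892] / 0.1800 = 0.0663 → 0.07
√T = √1 = 1.0000
φ(d₁) = φ(0.07) = 0.3980
vega = S·φ(d₁)·√T = 249·0.3980·1.0000 = 99.1020

99.10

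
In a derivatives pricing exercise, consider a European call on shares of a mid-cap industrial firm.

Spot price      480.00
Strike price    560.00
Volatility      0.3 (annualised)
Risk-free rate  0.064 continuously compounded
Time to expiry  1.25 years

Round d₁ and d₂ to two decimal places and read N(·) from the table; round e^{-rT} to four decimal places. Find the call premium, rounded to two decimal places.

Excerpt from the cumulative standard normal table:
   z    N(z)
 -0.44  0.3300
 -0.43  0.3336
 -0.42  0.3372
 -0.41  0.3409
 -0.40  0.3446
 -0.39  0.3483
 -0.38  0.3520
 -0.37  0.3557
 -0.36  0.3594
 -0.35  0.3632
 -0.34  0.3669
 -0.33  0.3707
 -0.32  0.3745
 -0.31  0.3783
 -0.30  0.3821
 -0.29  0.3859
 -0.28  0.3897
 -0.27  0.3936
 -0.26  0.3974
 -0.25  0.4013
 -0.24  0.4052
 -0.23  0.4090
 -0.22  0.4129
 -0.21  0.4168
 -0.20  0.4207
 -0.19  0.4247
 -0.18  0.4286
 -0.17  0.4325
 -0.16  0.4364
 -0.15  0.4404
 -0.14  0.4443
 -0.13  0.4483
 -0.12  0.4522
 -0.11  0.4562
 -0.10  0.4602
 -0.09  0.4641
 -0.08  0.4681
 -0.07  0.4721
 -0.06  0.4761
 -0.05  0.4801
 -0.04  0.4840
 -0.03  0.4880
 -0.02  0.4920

50.40

σ√T = 0.3 × 1.1180 = 0.3354
d₁ = [ln(480/560) + (0.064 + 0.3²/2)·1.25] / 0.3354 = [-0.1542 + 0.1363] / 0.3354 = -0.0534 which rounds to -0.05
d₂ = d₁ − σ√T = -0.0534 − 0.3354 = -0.3888 which rounds to -0.39
exp(−rT) = exp(−0.064·1.25) = 0.9231
C = 480·N(-0.05) − 560·0.9231·N(-0.39) = 480·0.4801 − 560·0.9231·0.3483 = 230.4480 − 180.0488 = 50.3992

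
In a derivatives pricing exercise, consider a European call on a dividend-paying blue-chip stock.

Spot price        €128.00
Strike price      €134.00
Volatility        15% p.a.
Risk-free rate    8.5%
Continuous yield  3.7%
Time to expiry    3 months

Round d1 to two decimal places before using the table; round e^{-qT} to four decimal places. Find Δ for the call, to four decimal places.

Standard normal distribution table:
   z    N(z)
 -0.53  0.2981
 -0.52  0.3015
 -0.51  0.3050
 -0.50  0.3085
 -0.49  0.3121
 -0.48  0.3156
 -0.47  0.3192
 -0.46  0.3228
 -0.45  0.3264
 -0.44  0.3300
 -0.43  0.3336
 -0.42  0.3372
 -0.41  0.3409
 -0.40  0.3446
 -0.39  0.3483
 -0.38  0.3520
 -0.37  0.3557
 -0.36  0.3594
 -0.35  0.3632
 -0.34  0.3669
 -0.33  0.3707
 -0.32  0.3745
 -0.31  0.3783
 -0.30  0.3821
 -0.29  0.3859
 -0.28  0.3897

T = 0.25;  σ√T = 0.0750
ln(S/K) + (r − q + σ²/2)T = ln(128/134) + (0.085 − 0.037 + 0.15²/2)·0.25 = -0.0458 + 0.0148 = -0.0310
d₁ = -0.0310 / 0.0750 = -0.4133 ⇒ -0.41
N(d₁) = N(-0.41) = 0.3409
Δ_call = exp(−qT)·N(d₁) = 0.9908·0.3409 = 0.3378

0.3378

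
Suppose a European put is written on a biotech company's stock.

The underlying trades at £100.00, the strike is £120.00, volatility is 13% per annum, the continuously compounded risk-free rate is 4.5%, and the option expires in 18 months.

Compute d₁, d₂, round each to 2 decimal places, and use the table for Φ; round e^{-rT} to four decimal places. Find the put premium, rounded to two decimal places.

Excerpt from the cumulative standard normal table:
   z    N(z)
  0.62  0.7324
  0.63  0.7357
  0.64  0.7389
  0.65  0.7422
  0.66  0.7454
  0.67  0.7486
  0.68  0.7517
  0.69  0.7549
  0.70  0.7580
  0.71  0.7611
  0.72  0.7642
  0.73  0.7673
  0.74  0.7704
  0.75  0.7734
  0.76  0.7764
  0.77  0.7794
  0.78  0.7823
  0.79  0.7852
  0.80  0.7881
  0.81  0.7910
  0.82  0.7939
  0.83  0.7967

£14.51

T = 1.5;  σ√T = 0.1592
ln(S/K) + (r + σ²/2)T = ln(100/120) + (0.045 + 0.13²/2)·1.5 = -0.1823 + 0.0802 = -0.1021
d₁ = -0.1021 / 0.1592 = -0.6416 ⇒ -0.64
d₂ = d₁ − σ√T = -0.6416 − 0.1592 = -0.8008 ⇒ -0.80
exp(−rT) = exp(−0.045·1.5) = 0.9347
N(−d₂) = N(0.80) = 0.7881;  N(−d₁) = N(0.64) = 0.7389
P = 120·0.9347·0.7881 − 100·0.7389 = 88.3964 − 73.8900 = 14.5064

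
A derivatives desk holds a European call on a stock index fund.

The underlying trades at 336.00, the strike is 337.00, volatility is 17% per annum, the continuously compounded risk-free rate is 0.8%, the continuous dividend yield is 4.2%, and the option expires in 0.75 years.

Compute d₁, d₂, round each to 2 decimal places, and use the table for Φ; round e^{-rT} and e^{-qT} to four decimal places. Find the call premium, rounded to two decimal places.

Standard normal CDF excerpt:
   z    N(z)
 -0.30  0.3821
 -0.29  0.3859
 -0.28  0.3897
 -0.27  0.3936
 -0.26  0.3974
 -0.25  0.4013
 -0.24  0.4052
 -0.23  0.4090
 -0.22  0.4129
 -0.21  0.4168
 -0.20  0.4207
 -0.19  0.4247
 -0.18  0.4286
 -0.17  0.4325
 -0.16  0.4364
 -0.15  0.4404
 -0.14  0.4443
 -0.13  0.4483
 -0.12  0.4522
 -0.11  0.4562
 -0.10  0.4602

σ√T = 0.17 × 0.8660 = 0.1472
d₁ = [ln(336/337) + (0.008 − 0.042 + 0.17²/2)·0.75] / 0.1472 = [-0.0030 − 0.0147] / 0.1472 = -0.1198 which rounds to -0.12
d₂ = d₁ − σ√T = -0.1198 − 0.1472 = -0.2670 which rounds to -0.27
exp(−qT) = exp(−0.042·0.75) = 0.9690;  exp(−rT) = exp(−0.008·0.75) = 0.9940
C = 336·0.9690·N(-0.12) − 337·0.9940·N(-0.27) = 336·0.9690·0.4522 − 337·0.9940·0.3936 = 147.2291 − 131.8473 = 15.3817

15.38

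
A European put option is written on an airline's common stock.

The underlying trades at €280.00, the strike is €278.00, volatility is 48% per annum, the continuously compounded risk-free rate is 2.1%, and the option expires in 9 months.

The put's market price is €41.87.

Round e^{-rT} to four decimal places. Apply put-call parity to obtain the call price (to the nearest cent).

exp(−rT) = exp(−0.021·0.75) = 0.9844
Put-call parity: C − P = S − K·e^(−rT) = 280 − 278·0.9844 = 280 − 273.6632 = 6.3368
C = P + (C − P) = 41.87 + (6.3368) = 48.2068

€48.21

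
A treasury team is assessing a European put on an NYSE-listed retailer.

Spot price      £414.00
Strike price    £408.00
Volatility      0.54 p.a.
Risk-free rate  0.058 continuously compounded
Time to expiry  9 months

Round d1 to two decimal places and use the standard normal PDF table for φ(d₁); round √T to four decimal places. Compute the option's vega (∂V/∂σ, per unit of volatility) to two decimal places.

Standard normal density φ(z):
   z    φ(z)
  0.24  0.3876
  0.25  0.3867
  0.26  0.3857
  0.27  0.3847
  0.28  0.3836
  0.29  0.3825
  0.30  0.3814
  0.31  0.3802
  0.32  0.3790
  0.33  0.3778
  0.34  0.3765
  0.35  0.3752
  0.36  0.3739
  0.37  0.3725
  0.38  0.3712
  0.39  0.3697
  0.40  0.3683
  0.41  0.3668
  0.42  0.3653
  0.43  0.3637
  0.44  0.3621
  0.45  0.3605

134.05

σ√T = 0.54 × 0.8660 = 0.4677
d₁ = [ln(414/408) + (0.058 + ½·0.54²)·0.75] / (σ√T) = (0.0146 + 0.1529) / 0.4677 = 0.3581 ≈ 0.36
√T = √0.75 = 0.8660
φ(d₁) = φ(0.36) = 0.3739
vega = S·φ(d₁)·√T = 414·0.3739·0.8660 = 134.0521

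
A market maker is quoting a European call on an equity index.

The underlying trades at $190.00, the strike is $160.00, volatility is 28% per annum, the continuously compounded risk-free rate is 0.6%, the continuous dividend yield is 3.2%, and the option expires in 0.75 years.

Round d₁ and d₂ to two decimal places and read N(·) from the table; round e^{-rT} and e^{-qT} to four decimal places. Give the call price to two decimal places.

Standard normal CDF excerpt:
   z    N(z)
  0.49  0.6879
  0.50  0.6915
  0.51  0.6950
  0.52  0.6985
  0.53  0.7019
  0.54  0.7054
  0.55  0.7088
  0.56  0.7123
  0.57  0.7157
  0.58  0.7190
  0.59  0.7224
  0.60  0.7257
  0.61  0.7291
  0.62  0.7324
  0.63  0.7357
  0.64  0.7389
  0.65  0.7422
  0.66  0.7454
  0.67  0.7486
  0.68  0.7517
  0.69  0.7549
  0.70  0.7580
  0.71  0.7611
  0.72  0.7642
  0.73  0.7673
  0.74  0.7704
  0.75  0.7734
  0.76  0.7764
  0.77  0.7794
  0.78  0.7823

$32.76

T = 0.75;  σ√T = 0.2425
d₁ = [ln(190/160) + (0.006 − 0.032 + 0.28²/2)·0.75] / 0.2425 = [0.1719 + 0.0099] / 0.2425 = 0.7495 → 0.75
d₂ = d₁ − σ√T = 0.7495 − 0.2425 = 0.5070 → 0.51
e^(−qT) = e^(−0.032·0.75) = 0.9763;  e^(−rT) = e^(−0.006·0.75) = 0.9955
N(d₁) = N(0.75) = 0.7734;  N(d₂) = N(0.51) = 0.6950
C = 190·0.9763·0.7734 − 160·0.9955·0.6950 = 143.4634 − 110.6996 = 32.7638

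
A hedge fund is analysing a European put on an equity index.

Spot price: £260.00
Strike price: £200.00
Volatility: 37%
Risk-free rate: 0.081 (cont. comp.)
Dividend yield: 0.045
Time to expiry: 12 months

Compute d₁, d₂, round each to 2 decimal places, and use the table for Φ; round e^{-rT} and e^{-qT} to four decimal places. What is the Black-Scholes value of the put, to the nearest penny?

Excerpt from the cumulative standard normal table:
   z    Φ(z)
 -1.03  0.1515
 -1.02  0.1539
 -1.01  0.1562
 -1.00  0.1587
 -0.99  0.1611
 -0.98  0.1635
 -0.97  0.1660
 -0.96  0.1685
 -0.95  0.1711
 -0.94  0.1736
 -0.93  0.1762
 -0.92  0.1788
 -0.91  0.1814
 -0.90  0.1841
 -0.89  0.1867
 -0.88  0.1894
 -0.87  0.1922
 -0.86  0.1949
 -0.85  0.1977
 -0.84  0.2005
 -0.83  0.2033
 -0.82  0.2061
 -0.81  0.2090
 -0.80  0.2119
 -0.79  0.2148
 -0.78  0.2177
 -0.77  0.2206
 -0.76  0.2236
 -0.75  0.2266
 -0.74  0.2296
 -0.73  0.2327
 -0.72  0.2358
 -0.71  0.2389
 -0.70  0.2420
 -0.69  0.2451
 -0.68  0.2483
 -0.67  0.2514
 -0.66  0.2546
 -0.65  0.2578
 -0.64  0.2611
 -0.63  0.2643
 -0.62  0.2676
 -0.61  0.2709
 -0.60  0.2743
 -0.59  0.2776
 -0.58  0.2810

£9.31

T = 1;  σ√T = 0.3700
ln(S/K) + (r − q + σ²/2)T = ln(260/200) + (0.081 − 0.045 + 0.37²/2)·1 = 0.2624 + 0.1045 = 0.3668
d₁ = 0.3668 / 0.3700 = 0.9914 ≈ 0.99
d₂ = d₁ − σ√T = 0.9914 − 0.3700 = 0.6214 ≈ 0.62
e^(−qT) = e^(−0.045·1) = 0.9560;  e^(−rT) = e^(−0.081·1) = 0.9222
N(−d₂) = N(-0.62) = 0.2676;  N(−d₁) = N(-0.99) = 0.1611
P = 200·0.9222·0.2676 − 260·0.9560·0.1611 = 49.3561 − 40.0430 = 9.3131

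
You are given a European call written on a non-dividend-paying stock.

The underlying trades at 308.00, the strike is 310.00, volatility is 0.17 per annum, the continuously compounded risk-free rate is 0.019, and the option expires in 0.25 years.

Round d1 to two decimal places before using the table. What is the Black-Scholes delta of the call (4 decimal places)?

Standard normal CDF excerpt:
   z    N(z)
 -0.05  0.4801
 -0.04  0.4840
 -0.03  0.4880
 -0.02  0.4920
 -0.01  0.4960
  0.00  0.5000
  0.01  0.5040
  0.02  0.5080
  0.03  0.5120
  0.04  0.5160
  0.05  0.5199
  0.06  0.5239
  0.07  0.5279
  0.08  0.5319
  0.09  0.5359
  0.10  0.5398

σ√T = 0.17 × 0.5000 = 0.0850
ln(S/K) + (r + σ²/2)T = ln(308/310) + (0.019 + 0.17²/2)·0.25 = -0.0065 + 0.0084 = 0.0019
d₁ = 0.0019 / 0.0850 = 0.0222 ≈ 0.02
N(d₁) = N(0.02) = 0.5080
Δ_call = N(d₁) = 0.5080

0.5080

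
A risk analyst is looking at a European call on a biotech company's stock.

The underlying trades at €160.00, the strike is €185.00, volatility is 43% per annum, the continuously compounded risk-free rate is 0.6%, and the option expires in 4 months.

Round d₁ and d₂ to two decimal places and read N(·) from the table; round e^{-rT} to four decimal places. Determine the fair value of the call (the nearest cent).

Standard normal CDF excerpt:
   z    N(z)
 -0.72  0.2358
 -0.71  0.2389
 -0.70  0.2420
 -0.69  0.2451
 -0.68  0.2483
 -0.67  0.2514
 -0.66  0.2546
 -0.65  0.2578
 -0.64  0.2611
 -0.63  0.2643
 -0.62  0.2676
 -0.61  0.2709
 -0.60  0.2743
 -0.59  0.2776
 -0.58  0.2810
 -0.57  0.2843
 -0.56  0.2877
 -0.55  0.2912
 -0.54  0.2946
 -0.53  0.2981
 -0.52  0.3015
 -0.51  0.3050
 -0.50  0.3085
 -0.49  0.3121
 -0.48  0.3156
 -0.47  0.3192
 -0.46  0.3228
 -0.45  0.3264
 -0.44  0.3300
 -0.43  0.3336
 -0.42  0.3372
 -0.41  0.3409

€7.54

σ√T = 0.43·√0.3333 = 0.2483
d₁ = [ln(160/185) + (0.006 + 0.43²/2)·0.3333] / 0.2483 = [-0.1452 + 0.0328] / 0.2483 = -0.4526 ≈ -0.45
d₂ = d₁ − σ√T = -0.4526 − 0.2483 = -0.7009 ≈ -0.70
e^(−rT) = e^(−0.006·0.3333) = 0.9980
N(d₁) = N(-0.45) = 0.3264;  N(d₂) = N(-0.70) = 0.2420
C = 160·0.3264 − 185·0.9980·0.2420 = 52.2240 − 44.6805 = 7.5435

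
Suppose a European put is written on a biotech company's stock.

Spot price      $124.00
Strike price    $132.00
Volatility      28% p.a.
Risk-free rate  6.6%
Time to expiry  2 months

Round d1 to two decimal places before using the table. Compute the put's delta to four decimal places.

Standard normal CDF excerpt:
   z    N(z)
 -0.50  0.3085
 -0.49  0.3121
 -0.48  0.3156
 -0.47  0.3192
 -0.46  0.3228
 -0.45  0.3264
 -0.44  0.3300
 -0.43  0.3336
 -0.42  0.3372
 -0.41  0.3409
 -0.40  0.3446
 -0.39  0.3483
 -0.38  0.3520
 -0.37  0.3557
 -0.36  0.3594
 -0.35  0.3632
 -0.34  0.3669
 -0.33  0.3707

σ√T = 0.28·√0.1667 = 0.1143
d₁ = [ln(124/132) + (0.066 + 0.28²/2)·0.1667] / 0.1143 = [-0.0625 + 0.0175] / 0.1143 = -0.3936 which rounds to -0.39
N(d₁) = N(-0.39) = 0.3483
Δ_put = N(d₁) − 1 = 0.3483 − 1 = -0.6517

-0.6517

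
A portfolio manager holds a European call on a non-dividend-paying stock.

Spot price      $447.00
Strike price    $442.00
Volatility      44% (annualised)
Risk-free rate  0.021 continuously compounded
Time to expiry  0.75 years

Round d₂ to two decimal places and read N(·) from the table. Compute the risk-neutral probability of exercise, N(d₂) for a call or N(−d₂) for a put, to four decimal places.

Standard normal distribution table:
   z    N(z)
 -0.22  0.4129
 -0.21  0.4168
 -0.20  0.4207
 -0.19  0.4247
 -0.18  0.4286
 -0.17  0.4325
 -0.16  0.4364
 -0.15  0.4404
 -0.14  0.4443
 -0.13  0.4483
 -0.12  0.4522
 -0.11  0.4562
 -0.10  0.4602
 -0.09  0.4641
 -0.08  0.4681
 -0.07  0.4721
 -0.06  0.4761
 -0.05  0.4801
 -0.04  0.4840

σ√T = 0.44·√0.75 = 0.3811
d₁ = [ln(447/442) + (0.021 + ½·0.44²)·0.75] / (σ√T) = (0.0112 + 0.0883) / 0.3811 = 0.2614 ⇒ 0.26
d₂ = 0.2614 − 0.3811 = -0.1197 ⇒ -0.12
Risk-neutral Pr[S_T > K] = N(d₂) = N(-0.12) = 0.4522

0.4522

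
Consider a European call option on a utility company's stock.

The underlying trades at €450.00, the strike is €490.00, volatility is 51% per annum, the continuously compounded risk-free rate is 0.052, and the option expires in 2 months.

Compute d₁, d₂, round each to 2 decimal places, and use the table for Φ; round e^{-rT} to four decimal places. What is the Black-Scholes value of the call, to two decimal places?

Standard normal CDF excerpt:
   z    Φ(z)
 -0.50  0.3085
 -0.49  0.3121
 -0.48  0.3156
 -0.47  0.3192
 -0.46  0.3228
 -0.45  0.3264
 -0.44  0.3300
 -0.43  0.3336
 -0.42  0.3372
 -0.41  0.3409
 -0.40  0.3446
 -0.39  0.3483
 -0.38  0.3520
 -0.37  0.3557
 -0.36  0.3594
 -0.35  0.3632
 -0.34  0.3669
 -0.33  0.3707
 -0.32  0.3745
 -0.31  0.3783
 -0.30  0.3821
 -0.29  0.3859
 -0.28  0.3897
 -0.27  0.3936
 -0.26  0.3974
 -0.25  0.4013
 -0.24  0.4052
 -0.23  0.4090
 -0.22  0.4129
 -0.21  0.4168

€23.77

T = 0.1667;  σ√T = 0.2082
d₁ = [ln(450/490) + (0.052 + 0.51²/2)·0.1667] / 0.2082 = [-0.0852 + 0.0303] / 0.2082 = -0.2633 → -0.26
d₂ = d₁ − σ√T = -0.2633 − 0.2082 = -0.4715 → -0.47
exp(−rT) = exp(−0.052·0.1667) = 0.9914
C = 450·N(-0.26) − 490·0.9914·N(-0.47) = 450·0.3974 − 490·0.9914·0.3192 = 178.8300 − 155.0629 = 23.7671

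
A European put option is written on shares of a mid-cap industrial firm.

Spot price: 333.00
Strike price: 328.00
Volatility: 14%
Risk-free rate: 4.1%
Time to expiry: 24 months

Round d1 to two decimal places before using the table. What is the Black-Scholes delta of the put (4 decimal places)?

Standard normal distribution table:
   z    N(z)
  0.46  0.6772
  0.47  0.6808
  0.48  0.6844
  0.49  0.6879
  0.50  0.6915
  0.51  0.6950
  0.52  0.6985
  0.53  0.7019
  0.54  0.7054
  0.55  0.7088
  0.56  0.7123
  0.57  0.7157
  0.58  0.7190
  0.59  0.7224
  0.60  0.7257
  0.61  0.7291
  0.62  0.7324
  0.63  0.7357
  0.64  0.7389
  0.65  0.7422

-0.2776

σ√T = 0.14 × 1.4142 = 0.1980
d₁ = [ln(333/328) + (0.041 + ½·0.14²)·2] / (σ√T) = (0.0151 + 0.1016) / 0.1980 = 0.5896 → 0.59
N(d₁) = N(0.59) = 0.7224
Δ_put = N(d₁) − 1 = 0.7224 − 1 = -0.2776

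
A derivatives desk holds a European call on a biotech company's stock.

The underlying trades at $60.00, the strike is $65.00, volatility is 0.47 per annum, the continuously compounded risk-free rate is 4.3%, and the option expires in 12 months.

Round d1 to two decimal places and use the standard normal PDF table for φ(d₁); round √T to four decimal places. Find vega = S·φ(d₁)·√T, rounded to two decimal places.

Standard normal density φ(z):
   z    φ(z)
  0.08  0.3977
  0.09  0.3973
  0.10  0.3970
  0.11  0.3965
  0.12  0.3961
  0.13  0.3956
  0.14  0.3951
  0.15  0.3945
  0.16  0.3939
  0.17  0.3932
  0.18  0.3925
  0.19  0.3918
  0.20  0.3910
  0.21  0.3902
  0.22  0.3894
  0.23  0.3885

23.63

σ√T = 0.47·√1 = 0.4700
ln(S/K) + (r + σ²/2)T = ln(60/65) + (0.043 + 0.47²/2)·1 = -0.0800 + 0.1534 = 0.0734
d₁ = 0.0734 / 0.4700 = 0.1562 → 0.16
√T = √1 = 1.0000
φ(d₁) = φ(0.16) = 0.3939
vega = S·φ(d₁)·√T = 60·0.3939·1.0000 = 23.6340
(Call and put vega coincide under Black-Scholes.)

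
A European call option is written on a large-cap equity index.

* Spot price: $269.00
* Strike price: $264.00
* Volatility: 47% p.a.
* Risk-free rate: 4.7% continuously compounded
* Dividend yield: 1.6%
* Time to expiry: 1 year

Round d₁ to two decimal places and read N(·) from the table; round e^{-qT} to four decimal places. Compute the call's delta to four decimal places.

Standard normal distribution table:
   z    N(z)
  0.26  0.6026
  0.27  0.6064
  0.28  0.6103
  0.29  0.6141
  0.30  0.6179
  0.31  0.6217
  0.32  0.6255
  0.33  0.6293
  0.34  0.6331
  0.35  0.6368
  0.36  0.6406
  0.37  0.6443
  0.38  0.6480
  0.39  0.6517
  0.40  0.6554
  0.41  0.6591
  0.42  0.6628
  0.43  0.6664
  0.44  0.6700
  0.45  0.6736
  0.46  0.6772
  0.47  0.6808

T = 1;  σ√T = 0.4700
d₁ = [ln(269/264) + (0.047 − 0.016 + 0.47²/2)·1] / 0.4700 = [0.0188 + 0.1414] / 0.4700 = 0.3409 which rounds to 0.34
N(d₁) = N(0.34) = 0.6331
Δ_call = e^(−qT)·N(d₁) = 0.9841·0.6331 = 0.6230

0.6230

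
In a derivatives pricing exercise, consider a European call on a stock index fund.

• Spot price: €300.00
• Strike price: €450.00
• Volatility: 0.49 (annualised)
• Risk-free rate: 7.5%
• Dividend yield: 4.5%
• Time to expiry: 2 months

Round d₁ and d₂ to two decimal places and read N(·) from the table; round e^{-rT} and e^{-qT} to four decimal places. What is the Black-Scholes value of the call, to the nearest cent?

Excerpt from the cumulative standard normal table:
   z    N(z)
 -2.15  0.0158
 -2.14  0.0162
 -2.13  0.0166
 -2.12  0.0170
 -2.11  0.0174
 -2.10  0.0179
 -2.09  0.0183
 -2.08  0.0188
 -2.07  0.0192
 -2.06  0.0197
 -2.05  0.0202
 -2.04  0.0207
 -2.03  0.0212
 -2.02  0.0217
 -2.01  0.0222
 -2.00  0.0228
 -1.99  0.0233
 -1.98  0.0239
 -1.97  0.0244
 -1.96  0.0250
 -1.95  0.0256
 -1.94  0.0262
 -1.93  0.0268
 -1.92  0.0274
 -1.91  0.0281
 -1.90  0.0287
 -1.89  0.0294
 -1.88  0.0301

€0.59

σ√T = 0.49·√0.1667 = 0.2000
d₁ = [ln(300/450) + (0.075 − 0.045 + 0.49²/2)·0.1667] / 0.2000 = [-0.4055 + 0.0250] / 0.2000 = -1.9019 which rounds to -1.90
d₂ = d₁ − σ√T = -1.9019 − 0.2000 = -2.1019 which rounds to -2.10
exp(−qT) = exp(−0.045·0.1667) = 0.9925;  exp(−rT) = exp(−0.075·0.1667) = 0.9876
N(d₁) = N(-1.90) = 0.0287;  N(d₂) = N(-2.10) = 0.0179
C = 300·0.9925·0.0287 − 450·0.9876·0.0179 = 8.5454 − 7.9551 = 0.5903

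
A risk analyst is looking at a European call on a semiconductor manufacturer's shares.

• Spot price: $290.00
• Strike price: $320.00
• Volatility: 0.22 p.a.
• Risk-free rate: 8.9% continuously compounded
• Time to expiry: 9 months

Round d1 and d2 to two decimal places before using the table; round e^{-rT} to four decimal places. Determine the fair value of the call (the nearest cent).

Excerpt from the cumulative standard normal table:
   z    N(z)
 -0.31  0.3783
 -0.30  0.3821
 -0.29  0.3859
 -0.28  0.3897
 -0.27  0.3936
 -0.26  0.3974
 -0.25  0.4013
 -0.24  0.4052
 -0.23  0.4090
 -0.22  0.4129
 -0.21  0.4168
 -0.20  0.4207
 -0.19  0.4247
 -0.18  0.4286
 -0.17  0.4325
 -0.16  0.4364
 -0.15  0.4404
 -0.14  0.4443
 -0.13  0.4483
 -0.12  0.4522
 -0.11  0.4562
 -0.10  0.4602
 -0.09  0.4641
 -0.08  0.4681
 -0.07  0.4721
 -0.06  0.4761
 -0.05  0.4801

σ√T = 0.22·√0.75 = 0.1905
ln(S/K) + (r + σ²/2)T = ln(290/320) + (0.089 + 0.22²/2)·0.75 = -0.0984 + 0.0849 = -0.0135
d₁ = -0.0135 / 0.1905 = -0.0711 ≈ -0.07
d₂ = d₁ − σ√T = -0.0711 − 0.1905 = -0.2616 ≈ -0.26
e^(−rT) = e^(−0.089·0.75) = 0.9354
N(d₁) = N(-0.07) = 0.4721;  N(d₂) = N(-0.26) = 0.3974
C = 290·0.4721 − 320·0.9354·0.3974 = 136.9090 − 118.9529 = 17.9561

$17.96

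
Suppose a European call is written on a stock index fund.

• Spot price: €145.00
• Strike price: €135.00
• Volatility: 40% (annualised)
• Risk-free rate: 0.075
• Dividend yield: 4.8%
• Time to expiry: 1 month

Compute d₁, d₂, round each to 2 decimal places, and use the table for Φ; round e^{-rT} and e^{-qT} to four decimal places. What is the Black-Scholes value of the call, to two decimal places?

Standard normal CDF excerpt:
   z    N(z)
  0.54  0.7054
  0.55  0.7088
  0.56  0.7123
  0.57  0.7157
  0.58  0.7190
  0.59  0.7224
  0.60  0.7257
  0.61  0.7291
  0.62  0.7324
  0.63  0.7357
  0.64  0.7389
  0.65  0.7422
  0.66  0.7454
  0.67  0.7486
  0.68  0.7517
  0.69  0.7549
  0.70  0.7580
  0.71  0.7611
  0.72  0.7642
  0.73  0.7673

σ√T = 0.4·√0.08333 = 0.1155
d₁ = [ln(145/135) + (0.075 − 0.048 + 0.4²/2)·0.08333] / 0.1155 = [0.0715 + 0.0089] / 0.1155 = 0.6961 which rounds to 0.70
d₂ = d₁ − σ√T = 0.6961 − 0.1155 = 0.5806 which rounds to 0.58
e^(−qT) = e^(−0.048·0.08333) = 0.9960;  e^(−rT) = e^(−0.075·0.08333) = 0.9938
N(d₁) = N(0.70) = 0.7580;  N(d₂) = N(0.58) = 0.7190
C = 145·0.9960·0.7580 − 135·0.9938·0.7190 = 109.4704 − 96.4632 = 13.0072

€13.01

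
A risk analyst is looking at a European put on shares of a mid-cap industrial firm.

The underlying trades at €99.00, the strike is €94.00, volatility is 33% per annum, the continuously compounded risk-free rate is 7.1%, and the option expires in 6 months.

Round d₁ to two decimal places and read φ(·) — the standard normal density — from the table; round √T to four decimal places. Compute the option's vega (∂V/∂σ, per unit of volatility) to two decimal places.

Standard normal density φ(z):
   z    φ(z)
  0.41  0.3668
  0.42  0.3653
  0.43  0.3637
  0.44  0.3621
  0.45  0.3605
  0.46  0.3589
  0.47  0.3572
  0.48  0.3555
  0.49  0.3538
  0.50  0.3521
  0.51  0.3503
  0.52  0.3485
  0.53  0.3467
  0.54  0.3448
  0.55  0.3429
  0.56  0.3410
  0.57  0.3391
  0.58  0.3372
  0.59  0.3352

σ√T = 0.33·√0.5 = 0.2333
d₁ = [ln(99/94) + (0.071 + 0.33²/2)·0.5] / 0.2333 = [0.0518 + 0.0627] / 0.2333 = 0.4909 → 0.49
√T = √0.5 = 0.7071
φ(d₁) = φ(0.49) = 0.3538
vega = S·φ(d₁)·√T = 99·0.3538·0.7071 = 24.7670

24.77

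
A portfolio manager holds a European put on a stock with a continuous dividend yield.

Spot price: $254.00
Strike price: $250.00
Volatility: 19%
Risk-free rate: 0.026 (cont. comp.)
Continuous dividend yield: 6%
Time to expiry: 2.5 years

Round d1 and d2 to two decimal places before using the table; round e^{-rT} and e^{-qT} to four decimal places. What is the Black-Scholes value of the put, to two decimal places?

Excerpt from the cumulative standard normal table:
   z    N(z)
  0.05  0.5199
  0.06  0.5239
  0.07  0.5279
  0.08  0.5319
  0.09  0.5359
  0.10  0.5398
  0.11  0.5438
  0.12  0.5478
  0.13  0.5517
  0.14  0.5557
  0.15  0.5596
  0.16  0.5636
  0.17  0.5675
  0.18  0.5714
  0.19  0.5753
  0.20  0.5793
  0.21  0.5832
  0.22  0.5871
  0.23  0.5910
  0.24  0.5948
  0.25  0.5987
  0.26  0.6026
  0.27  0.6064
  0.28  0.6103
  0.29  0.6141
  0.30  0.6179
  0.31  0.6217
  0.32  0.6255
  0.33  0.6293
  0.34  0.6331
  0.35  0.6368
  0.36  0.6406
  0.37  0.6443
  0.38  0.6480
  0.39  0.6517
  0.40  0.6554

$35.53

σ√T = 0.19·√2.5 = 0.3004
d₁ = [ln(254/250) + (0.026 − 0.06 + 0.19²/2)·2.5] / 0.3004 = [0.0159 − 0.0399] / 0.3004 = -0.0799 → -0.08
d₂ = d₁ − σ√T = -0.0799 − 0.3004 = -0.3803 → -0.38
e^(−qT) = e^(−0.06·2.5) = 0.8607;  e^(−rT) = e^(−0.026·2.5) = 0.9371
P = 250·0.9371·N(0.38) − 254·0.8607·N(0.08) = 250·0.9371·0.6480 − 254·0.8607·0.5319 = 151.8102 − 116.2828 = 35.5274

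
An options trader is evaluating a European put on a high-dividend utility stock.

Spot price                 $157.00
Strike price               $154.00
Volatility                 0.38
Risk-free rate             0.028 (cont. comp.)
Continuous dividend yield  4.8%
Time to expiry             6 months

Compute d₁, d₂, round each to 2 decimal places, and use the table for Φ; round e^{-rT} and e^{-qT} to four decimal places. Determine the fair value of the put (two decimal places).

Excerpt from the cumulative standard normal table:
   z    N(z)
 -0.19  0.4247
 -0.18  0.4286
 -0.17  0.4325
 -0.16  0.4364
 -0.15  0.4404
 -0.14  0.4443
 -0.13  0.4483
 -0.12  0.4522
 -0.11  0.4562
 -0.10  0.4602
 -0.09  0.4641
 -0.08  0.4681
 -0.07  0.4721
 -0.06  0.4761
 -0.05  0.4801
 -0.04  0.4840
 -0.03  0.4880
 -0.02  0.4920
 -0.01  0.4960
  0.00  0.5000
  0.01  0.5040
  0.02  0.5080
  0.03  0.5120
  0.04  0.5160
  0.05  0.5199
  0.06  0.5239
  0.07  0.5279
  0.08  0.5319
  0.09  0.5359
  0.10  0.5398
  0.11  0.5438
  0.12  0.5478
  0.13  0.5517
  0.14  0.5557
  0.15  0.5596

σ√T = 0.38 × 0.7071 = 0.2687
ln(S/K) + (r − q + σ²/2)T = ln(157/154) + (0.028 − 0.048 + 0.38²/2)·0.5 = 0.0193 + 0.0261 = 0.0454
d₁ = 0.0454 / 0.2687 = 0.1689 ⇒ 0.17
d₂ = d₁ − σ√T = 0.1689 − 0.2687 = -0.0998 ⇒ -0.10
e^(−qT) = e^(−0.048·0.5) = 0.9763;  e^(−rT) = e^(−0.028·0.5) = 0.9861
P = 154·0.9861·N(0.10) − 157·0.9763·N(-0.17) = 154·0.9861·0.5398 − 157·0.9763·0.4325 = 81.9737 − 66.2932 = 15.6805

$15.68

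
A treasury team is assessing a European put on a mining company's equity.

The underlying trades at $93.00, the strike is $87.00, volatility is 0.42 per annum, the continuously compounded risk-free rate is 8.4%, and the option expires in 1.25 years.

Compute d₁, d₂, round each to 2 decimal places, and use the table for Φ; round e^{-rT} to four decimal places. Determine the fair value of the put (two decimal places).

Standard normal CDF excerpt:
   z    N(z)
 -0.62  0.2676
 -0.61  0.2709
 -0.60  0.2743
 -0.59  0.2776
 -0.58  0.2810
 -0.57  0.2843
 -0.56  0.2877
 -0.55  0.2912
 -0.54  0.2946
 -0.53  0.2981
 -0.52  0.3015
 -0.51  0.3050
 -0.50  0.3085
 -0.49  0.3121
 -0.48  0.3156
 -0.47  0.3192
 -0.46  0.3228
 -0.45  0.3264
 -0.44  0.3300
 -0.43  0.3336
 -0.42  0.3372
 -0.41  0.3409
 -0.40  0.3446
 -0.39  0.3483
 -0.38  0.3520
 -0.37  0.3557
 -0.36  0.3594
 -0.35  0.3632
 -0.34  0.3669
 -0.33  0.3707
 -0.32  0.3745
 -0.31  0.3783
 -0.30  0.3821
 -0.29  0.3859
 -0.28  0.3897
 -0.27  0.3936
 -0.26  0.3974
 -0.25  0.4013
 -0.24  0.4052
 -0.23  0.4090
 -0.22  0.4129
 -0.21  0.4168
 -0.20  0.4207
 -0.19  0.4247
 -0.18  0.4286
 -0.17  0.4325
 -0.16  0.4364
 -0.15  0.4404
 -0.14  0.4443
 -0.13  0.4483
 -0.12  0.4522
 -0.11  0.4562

$9.60

T = 1.25;  σ√T = 0.4696
d₁ = [ln(93/87) + (0.084 + 0.42²/2)·1.25] / 0.4696 = [0.0667 + 0.2152] / 0.4696 = 0.6004 ≈ 0.60
d₂ = d₁ − σ√T = 0.6004 − 0.4696 = 0.1308 ≈ 0.13
exp(−rT) = exp(−0.084·1.25) = 0.9003
N(−d₂) = N(-0.13) = 0.4483;  N(−d₁) = N(-0.60) = 0.2743
P = 87·0.9003·0.4483 − 93·0.2743 = 35.1136 − 25.5099 = 9.6037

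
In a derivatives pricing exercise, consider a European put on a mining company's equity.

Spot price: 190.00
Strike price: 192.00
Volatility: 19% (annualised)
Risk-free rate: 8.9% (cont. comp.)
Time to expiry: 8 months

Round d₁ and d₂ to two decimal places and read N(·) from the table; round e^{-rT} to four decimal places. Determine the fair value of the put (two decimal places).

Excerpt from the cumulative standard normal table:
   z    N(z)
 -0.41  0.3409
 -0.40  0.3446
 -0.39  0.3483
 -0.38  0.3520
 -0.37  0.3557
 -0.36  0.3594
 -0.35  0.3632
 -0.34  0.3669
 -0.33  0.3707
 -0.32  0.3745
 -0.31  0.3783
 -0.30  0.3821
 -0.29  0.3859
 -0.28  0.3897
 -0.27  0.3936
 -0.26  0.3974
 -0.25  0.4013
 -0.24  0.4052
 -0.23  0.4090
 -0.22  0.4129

7.14

σ√T = 0.19·√0.6667 = 0.1551
d₁ = [ln(190/192) + (0.089 + ½·0.19²)·0.6667] / (σ√T) = (-0.0105 + 0.0714) / 0.1551 = 0.3925 which rounds to 0.39
d₂ = 0.3925 − 0.1551 = 0.2374 which rounds to 0.24
e^(−rT) = e^(−0.089·0.6667) = 0.9424
N(−d₂) = N(-0.24) = 0.4052;  N(−d₁) = N(-0.39) = 0.3483
P = 192·0.9424·0.4052 − 190·0.3483 = 73.3172 − 66.1770 = 7.1402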